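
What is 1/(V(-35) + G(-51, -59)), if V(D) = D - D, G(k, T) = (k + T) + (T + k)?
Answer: -1/220 ≈ -0.0045455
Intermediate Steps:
G(k, T) = 2*T + 2*k (G(k, T) = (T + k) + (T + k) = 2*T + 2*k)
V(D) = 0
1/(V(-35) + G(-51, -59)) = 1/(0 + (2*(-59) + 2*(-51))) = 1/(0 + (-118 - 102)) = 1/(0 - 220) = 1/(-220) = -1/220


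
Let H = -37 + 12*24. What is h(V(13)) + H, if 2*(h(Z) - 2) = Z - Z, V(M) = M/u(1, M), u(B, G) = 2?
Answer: 253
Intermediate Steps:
V(M) = M/2
h(Z) = 2 (h(Z) = 2 + (Z - Z)/2 = 2 + (½)*0 = 2 + 0 = 2)
H = 251 (H = -37 + 288 = 251)
h(V(13)) + H = 2 + 251 = 253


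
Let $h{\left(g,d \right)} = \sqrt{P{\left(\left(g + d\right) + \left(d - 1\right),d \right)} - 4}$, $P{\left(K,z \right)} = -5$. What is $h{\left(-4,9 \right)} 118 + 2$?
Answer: $2 + 354 i \approx 2.0 + 354.0 i$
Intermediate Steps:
$h{\left(g,d \right)} = 3 i$ ($h{\left(g,d \right)} = \sqrt{-5 - 4} = \sqrt{-9} = 3 i$)
$h{\left(-4,9 \right)} 118 + 2 = 3 i 118 + 2 = 354 i + 2 = 2 + 354 i$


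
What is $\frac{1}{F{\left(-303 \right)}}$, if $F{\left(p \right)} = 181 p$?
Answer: $- \frac{1}{54843} \approx -1.8234 \cdot 10^{-5}$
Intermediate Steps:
$\frac{1}{F{\left(-303 \right)}} = \frac{1}{181 \left(-303\right)} = \frac{1}{-54843} = - \frac{1}{54843}$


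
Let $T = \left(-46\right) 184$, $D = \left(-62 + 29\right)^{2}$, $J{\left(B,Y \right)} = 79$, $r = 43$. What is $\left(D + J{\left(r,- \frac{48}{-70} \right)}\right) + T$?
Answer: $-7296$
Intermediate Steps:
$D = 1089$ ($D = \left(-33\right)^{2} = 1089$)
$T = -8464$
$\left(D + J{\left(r,- \frac{48}{-70} \right)}\right) + T = \left(1089 + 79\right) - 8464 = 1168 - 8464 = -7296$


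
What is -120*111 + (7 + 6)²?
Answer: -13151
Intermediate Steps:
-120*111 + (7 + 6)² = -13320 + 13² = -13320 + 169 = -13151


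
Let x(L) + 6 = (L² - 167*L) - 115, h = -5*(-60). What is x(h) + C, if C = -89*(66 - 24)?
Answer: 36041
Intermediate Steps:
h = 300
x(L) = -121 + L² - 167*L (x(L) = -6 + ((L² - 167*L) - 115) = -6 + (-115 + L² - 167*L) = -121 + L² - 167*L)
C = -3738 (C = -89*42 = -3738)
x(h) + C = (-121 + 300² - 167*300) - 3738 = (-121 + 90000 - 50100) - 3738 = 39779 - 3738 = 36041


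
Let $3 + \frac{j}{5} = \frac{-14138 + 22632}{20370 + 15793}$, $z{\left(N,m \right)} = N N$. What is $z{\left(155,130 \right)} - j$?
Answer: $\frac{869316050}{36163} \approx 24039.0$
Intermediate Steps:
$z{\left(N,m \right)} = N^{2}$
$j = - \frac{499975}{36163}$ ($j = -15 + 5 \frac{-14138 + 22632}{20370 + 15793} = -15 + 5 \cdot \frac{8494}{36163} = -15 + \frac{42470}{36163} = - \frac{499975}{36163} \approx -13.826$)
$z{\left(155,130 \right)} - j = 155^{2} - - \frac{499975}{36163} = 24025 + \frac{499975}{36163} = \frac{869316050}{36163}$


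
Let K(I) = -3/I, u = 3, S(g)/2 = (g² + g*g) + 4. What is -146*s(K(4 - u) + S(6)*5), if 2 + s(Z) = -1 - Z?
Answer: 110960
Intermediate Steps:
S(g) = 8 + 4*g² (S(g) = 2*((g² + g*g) + 4) = 2*((g² + g²) + 4) = 2*(2*g² + 4) = 2*(4 + 2*g²) = 8 + 4*g²)
s(Z) = -3 - Z (s(Z) = -2 + (-1 - Z) = -3 - Z)
-146*s(K(4 - u) + S(6)*5) = -146*(-3 - (-3/(4 - 1*3) + (8 + 4*6²)*5)) = -146*(-3 - (-3/(4 - 3) + (8 + 4*36)*5)) = -146*(-3 - (-3/1 + (8 + 144)*5)) = -146*(-3 - (-3*1 + 152*5)) = -146*(-3 - (-3 + 760)) = -146*(-3 - 1*757) = -146*(-3 - 757) = -146*(-760) = 110960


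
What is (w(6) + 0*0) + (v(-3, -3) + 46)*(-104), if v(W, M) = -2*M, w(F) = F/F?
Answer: -5407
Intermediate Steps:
w(F) = 1
(w(6) + 0*0) + (v(-3, -3) + 46)*(-104) = (1 + 0*0) + (-2*(-3) + 46)*(-104) = (1 + 0) + (6 + 46)*(-104) = 1 + 52*(-104) = 1 - 5408 = -5407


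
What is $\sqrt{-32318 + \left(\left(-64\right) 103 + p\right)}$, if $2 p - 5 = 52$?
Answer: $\frac{161 i \sqrt{6}}{2} \approx 197.18 i$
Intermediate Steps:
$p = \frac{57}{2}$ ($p = \frac{5}{2} + \frac{1}{2} \cdot 52 = \frac{5}{2} + 26 = \frac{57}{2} \approx 28.5$)
$\sqrt{-32318 + \left(\left(-64\right) 103 + p\right)} = \sqrt{-32318 + \left(\left(-64\right) 103 + \frac{57}{2}\right)} = \sqrt{-32318 + \left(-6592 + \frac{57}{2}\right)} = \sqrt{-32318 - \frac{13127}{2}} = \sqrt{- \frac{77763}{2}} = \frac{161 i \sqrt{6}}{2}$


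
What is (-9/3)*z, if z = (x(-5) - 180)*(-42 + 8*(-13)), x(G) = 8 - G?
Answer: -73146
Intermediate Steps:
z = 24382 (z = ((8 - 1*(-5)) - 180)*(-42 + 8*(-13)) = ((8 + 5) - 180)*(-42 - 104) = (13 - 180)*(-146) = -167*(-146) = 24382)
(-9/3)*z = -9/3*24382 = -9*⅓*24382 = -3*24382 = -73146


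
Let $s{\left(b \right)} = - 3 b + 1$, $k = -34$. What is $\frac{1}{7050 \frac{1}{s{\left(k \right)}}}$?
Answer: $\frac{103}{7050} \approx 0.01461$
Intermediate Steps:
$s{\left(b \right)} = 1 - 3 b$
$\frac{1}{7050 \frac{1}{s{\left(k \right)}}} = \frac{1}{7050 \frac{1}{1 - -102}} = \frac{1}{7050 \frac{1}{1 + 102}} = \frac{1}{7050 \cdot \frac{1}{103}} = \frac{1}{\frac{7050}{103}} = \frac{103}{7050}$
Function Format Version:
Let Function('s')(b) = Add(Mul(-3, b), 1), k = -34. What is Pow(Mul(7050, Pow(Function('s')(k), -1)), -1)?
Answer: Rational(103, 7050) ≈ 0.014610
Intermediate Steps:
Function('s')(b) = Add(1, Mul(-3, b))
Pow(Mul(7050, Pow(Function('s')(k), -1)), -1) = Pow(Mul(7050, Pow(Add(1, Mul(-3, -34)), -1)), -1) = Pow(Mul(7050, Pow(Add(1, 102), -1)), -1) = Pow(Mul(7050, Pow(103, -1)), -1) = Pow(Mul(7050, Rational(1, 103)), -1) = Pow(Rational(7050, 103), -1) = Rational(103, 7050)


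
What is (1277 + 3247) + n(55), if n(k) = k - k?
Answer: 4524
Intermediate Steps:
n(k) = 0
(1277 + 3247) + n(55) = (1277 + 3247) + 0 = 4524 + 0 = 4524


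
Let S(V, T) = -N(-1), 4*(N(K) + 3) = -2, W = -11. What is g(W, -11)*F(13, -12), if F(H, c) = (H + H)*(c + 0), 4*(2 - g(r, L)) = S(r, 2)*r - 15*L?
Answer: 9243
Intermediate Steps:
N(K) = -7/2 (N(K) = -3 + (1/4)*(-2) = -3 - 1/2 = -7/2)
S(V, T) = 7/2 (S(V, T) = -1*(-7/2) = 7/2)
g(r, L) = 2 - 7*r/8 + 15*L/4 (g(r, L) = 2 - (7*r/2 - 15*L)/4 = 2 - (-15*L + 7*r/2)/4 = 2 + (-7*r/8 + 15*L/4) = 2 - 7*r/8 + 15*L/4)
F(H, c) = 2*H*c (F(H, c) = (2*H)*c = 2*H*c)
g(W, -11)*F(13, -12) = (2 - 7/8*(-11) + (15/4)*(-11))*(2*13*(-12)) = (2 + 77/8 - 165/4)*(-312) = -237/8*(-312) = 9243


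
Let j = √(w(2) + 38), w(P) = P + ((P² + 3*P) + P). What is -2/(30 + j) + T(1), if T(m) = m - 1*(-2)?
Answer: 621/212 + √13/212 ≈ 2.9463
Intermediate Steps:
T(m) = 2 + m (T(m) = m + 2 = 2 + m)
w(P) = P² + 5*P (w(P) = P + (P² + 4*P) = P² + 5*P)
j = 2*√13 (j = √(2*(5 + 2) + 38) = √(2*7 + 38) = √(14 + 38) = √52 = 2*√13 ≈ 7.2111)
-2/(30 + j) + T(1) = -2/(30 + 2*√13) + (2 + 1) = -2/(30 + 2*√13) + 3 = 3 - 2/(30 + 2*√13)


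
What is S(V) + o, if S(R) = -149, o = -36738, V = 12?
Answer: -36887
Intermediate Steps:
S(V) + o = -149 - 36738 = -36887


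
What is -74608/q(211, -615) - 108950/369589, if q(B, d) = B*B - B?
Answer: -16200935306/8188244295 ≈ -1.9786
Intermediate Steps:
q(B, d) = B² - B
-74608/q(211, -615) - 108950/369589 = -74608*1/(211*(-1 + 211)) - 108950/369589 = -74608/(211*210) - 108950*1/369589 = -74608/44310 - 108950/369589 = -74608*1/44310 - 108950/369589 = -37304/22155 - 108950/369589 = -16200935306/8188244295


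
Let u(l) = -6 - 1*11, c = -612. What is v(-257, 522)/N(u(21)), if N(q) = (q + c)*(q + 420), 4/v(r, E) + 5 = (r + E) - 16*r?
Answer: -1/277061291 ≈ -3.6093e-9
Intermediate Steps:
v(r, E) = 4/(-5 + E - 15*r) (v(r, E) = 4/(-5 + ((r + E) - 16*r)) = 4/(-5 + ((E + r) - 16*r)) = 4/(-5 + (E - 15*r)) = 4/(-5 + E - 15*r))
u(l) = -17 (u(l) = -6 - 11 = -17)
N(q) = (-612 + q)*(420 + q) (N(q) = (q - 612)*(q + 420) = (-612 + q)*(420 + q))
v(-257, 522)/N(u(21)) = (-4/(5 - 1*522 + 15*(-257)))/(-257040 + (-17)² - 192*(-17)) = (-4/(5 - 522 - 3855))/(-257040 + 289 + 3264) = -4/(-4372)/(-253487) = -4*(-1/4372)*(-1/253487) = (1/1093)*(-1/253487) = -1/277061291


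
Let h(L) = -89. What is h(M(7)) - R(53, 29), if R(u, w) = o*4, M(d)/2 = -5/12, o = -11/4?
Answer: -78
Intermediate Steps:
o = -11/4 (o = -11*¼ = -11/4 ≈ -2.7500)
M(d) = -⅚ (M(d) = 2*(-5/12) = -⅚)
R(u, w) = -11 (R(u, w) = -11/4*4 = -11)
h(M(7)) - R(53, 29) = -89 - 1*(-11) = -89 + 11 = -78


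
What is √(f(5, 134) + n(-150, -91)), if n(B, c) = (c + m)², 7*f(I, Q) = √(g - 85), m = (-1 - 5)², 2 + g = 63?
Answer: √(148225 + 14*I*√6)/7 ≈ 55.0 + 0.0063623*I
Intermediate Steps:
g = 61 (g = -2 + 63 = 61)
m = 36 (m = (-6)² = 36)
f(I, Q) = 2*I*√6/7 (f(I, Q) = √(61 - 85)/7 = √(-24)/7 = (2*I*√6)/7 = 2*I*√6/7)
n(B, c) = (36 + c)² (n(B, c) = (c + 36)² = (36 + c)²)
√(f(5, 134) + n(-150, -91)) = √(2*I*√6/7 + (36 - 91)²) = √(2*I*√6/7 + (-55)²) = √(2*I*√6/7 + 3025) = √(3025 + 2*I*√6/7)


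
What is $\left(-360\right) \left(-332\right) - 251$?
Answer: $119269$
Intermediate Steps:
$\left(-360\right) \left(-332\right) - 251 = 119520 - 251 = 119269$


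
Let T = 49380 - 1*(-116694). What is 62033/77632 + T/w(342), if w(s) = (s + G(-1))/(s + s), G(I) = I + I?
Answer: 2204649580133/6598720 ≈ 3.3410e+5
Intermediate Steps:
G(I) = 2*I
w(s) = (-2 + s)/(2*s) (w(s) = (s + 2*(-1))/(s + s) = (s - 2)/((2*s)) = (-2 + s)*(1/(2*s)) = (-2 + s)/(2*s))
T = 166074 (T = 49380 + 116694 = 166074)
62033/77632 + T/w(342) = 62033/77632 + 166074/(((1/2)*(-2 + 342)/342)) = 62033*(1/77632) + 166074/(((1/2)*(1/342)*340)) = 62033/77632 + 166074/(85/171) = 62033/77632 + 166074*(171/85) = 62033/77632 + 28398654/85 = 2204649580133/6598720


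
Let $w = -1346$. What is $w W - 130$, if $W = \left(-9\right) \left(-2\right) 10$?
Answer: $-242410$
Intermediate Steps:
$W = 180$ ($W = 18 \cdot 10 = 180$)
$w W - 130 = \left(-1346\right) 180 - 130 = -242280 - 130 = -242410$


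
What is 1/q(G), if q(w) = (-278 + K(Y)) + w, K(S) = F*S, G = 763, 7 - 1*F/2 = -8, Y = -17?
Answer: -1/25 ≈ -0.040000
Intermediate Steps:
F = 30 (F = 14 - 2*(-8) = 14 + 16 = 30)
K(S) = 30*S
q(w) = -788 + w (q(w) = (-278 + 30*(-17)) + w = (-278 - 510) + w = -788 + w)
1/q(G) = 1/(-788 + 763) = 1/(-25) = -1/25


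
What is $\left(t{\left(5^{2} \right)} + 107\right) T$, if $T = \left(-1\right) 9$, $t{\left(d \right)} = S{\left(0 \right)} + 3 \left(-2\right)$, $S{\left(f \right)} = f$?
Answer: $-909$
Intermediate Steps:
$t{\left(d \right)} = -6$ ($t{\left(d \right)} = 0 + 3 \left(-2\right) = 0 - 6 = -6$)
$T = -9$
$\left(t{\left(5^{2} \right)} + 107\right) T = \left(-6 + 107\right) \left(-9\right) = 101 \left(-9\right) = -909$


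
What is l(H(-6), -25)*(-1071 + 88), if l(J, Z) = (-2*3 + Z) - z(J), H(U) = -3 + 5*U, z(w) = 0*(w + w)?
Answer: 30473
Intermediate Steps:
z(w) = 0 (z(w) = 0*(2*w) = 0)
l(J, Z) = -6 + Z (l(J, Z) = (-2*3 + Z) - 1*0 = (-6 + Z) + 0 = -6 + Z)
l(H(-6), -25)*(-1071 + 88) = (-6 - 25)*(-1071 + 88) = -31*(-983) = 30473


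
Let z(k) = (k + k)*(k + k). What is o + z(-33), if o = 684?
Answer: 5040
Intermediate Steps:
z(k) = 4*k² (z(k) = (2*k)*(2*k) = 4*k²)
o + z(-33) = 684 + 4*(-33)² = 684 + 4*1089 = 684 + 4356 = 5040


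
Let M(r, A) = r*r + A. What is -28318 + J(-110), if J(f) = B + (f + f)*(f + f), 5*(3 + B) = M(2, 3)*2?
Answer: 100409/5 ≈ 20082.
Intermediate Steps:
M(r, A) = A + r² (M(r, A) = r² + A = A + r²)
B = -⅕ (B = -3 + ((3 + 2²)*2)/5 = -3 + ((3 + 4)*2)/5 = -3 + (7*2)/5 = -3 + (⅕)*14 = -3 + 14/5 = -⅕ ≈ -0.20000)
J(f) = -⅕ + 4*f² (J(f) = -⅕ + (f + f)*(f + f) = -⅕ + (2*f)*(2*f) = -⅕ + 4*f²)
-28318 + J(-110) = -28318 + (-⅕ + 4*(-110)²) = -28318 + (-⅕ + 4*12100) = -28318 + (-⅕ + 48400) = -28318 + 241999/5 = 100409/5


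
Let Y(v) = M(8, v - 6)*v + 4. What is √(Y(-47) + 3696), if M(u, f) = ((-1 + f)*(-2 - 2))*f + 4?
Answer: 8*√8462 ≈ 735.91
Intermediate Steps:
M(u, f) = 4 + f*(4 - 4*f) (M(u, f) = ((-1 + f)*(-4))*f + 4 = (4 - 4*f)*f + 4 = f*(4 - 4*f) + 4 = 4 + f*(4 - 4*f))
Y(v) = 4 + v*(-20 - 4*(-6 + v)² + 4*v) (Y(v) = (4 - 4*(v - 6)² + 4*(v - 6))*v + 4 = (4 - 4*(-6 + v)² + 4*(-6 + v))*v + 4 = (4 - 4*(-6 + v)² + (-24 + 4*v))*v + 4 = (-20 - 4*(-6 + v)² + 4*v)*v + 4 = v*(-20 - 4*(-6 + v)² + 4*v) + 4 = 4 + v*(-20 - 4*(-6 + v)² + 4*v))
√(Y(-47) + 3696) = √((4 + 4*(-47)*(-5 - 47 - (-6 - 47)²)) + 3696) = √((4 + 4*(-47)*(-5 - 47 - 1*(-53)²)) + 3696) = √((4 + 4*(-47)*(-5 - 47 - 1*2809)) + 3696) = √((4 + 4*(-47)*(-5 - 47 - 2809)) + 3696) = √((4 + 4*(-47)*(-2861)) + 3696) = √((4 + 537868) + 3696) = √(537872 + 3696) = √541568 = 8*√8462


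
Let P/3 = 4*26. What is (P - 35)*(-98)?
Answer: -27146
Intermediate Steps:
P = 312 (P = 3*(4*26) = 3*104 = 312)
(P - 35)*(-98) = (312 - 35)*(-98) = 277*(-98) = -27146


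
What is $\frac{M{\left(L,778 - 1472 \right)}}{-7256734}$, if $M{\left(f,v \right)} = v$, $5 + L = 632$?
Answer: $\frac{347}{3628367} \approx 9.5635 \cdot 10^{-5}$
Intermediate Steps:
$L = 627$ ($L = -5 + 632 = 627$)
$\frac{M{\left(L,778 - 1472 \right)}}{-7256734} = \frac{778 - 1472}{-7256734} = \left(778 - 1472\right) \left(- \frac{1}{7256734}\right) = \left(-694\right) \left(- \frac{1}{7256734}\right) = \frac{347}{3628367}$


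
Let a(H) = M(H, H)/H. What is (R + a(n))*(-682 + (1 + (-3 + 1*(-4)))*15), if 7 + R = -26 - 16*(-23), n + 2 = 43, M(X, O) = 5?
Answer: -10607280/41 ≈ -2.5871e+5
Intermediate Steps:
n = 41 (n = -2 + 43 = 41)
R = 335 (R = -7 + (-26 - 16*(-23)) = -7 + (-26 + 368) = -7 + 342 = 335)
a(H) = 5/H
(R + a(n))*(-682 + (1 + (-3 + 1*(-4)))*15) = (335 + 5/41)*(-682 + (1 + (-3 + 1*(-4)))*15) = (335 + 5*(1/41))*(-682 + (1 + (-3 - 4))*15) = (335 + 5/41)*(-682 + (1 - 7)*15) = 13740*(-682 - 6*15)/41 = 13740*(-682 - 90)/41 = (13740/41)*(-772) = -10607280/41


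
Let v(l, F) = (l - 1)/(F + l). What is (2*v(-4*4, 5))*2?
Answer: 68/11 ≈ 6.1818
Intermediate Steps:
v(l, F) = (-1 + l)/(F + l)
(2*v(-4*4, 5))*2 = (2*((-1 - 4*4)/(5 - 4*4)))*2 = (2*((-1 - 16)/(5 - 16)))*2 = (2*(-17/(-11)))*2 = (2*(-1/11*(-17)))*2 = (2*(17/11))*2 = (34/11)*2 = 68/11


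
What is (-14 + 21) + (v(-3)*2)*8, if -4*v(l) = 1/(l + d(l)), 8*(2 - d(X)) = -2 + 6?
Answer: 29/3 ≈ 9.6667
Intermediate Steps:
d(X) = 3/2 (d(X) = 2 - (-2 + 6)/8 = 2 - ⅛*4 = 2 - ½ = 3/2)
v(l) = -1/(4*(3/2 + l)) (v(l) = -1/(4*(l + 3/2)) = -1/(4*(3/2 + l)))
(-14 + 21) + (v(-3)*2)*8 = (-14 + 21) + (-1/(6 + 4*(-3))*2)*8 = 7 + (-1/(6 - 12)*2)*8 = 7 + (-1/(-6)*2)*8 = 7 + (-1*(-⅙)*2)*8 = 7 + ((⅙)*2)*8 = 7 + (⅓)*8 = 7 + 8/3 = 29/3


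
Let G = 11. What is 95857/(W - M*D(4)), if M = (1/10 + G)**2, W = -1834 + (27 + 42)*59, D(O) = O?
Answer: 2396425/43604 ≈ 54.959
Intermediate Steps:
W = 2237 (W = -1834 + 69*59 = -1834 + 4071 = 2237)
M = 12321/100 (M = (1/10 + 11)**2 = (111/10)**2 = 12321/100 ≈ 123.21)
95857/(W - M*D(4)) = 95857/(2237 - 12321*4/100) = 95857/(2237 - 1*12321/25) = 95857/(2237 - 12321/25) = 95857/(43604/25) = 95857*(25/43604) = 2396425/43604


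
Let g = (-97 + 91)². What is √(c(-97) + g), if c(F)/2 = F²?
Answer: √18854 ≈ 137.31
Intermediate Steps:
c(F) = 2*F²
g = 36 (g = (-6)² = 36)
√(c(-97) + g) = √(2*(-97)² + 36) = √(2*9409 + 36) = √(18818 + 36) = √18854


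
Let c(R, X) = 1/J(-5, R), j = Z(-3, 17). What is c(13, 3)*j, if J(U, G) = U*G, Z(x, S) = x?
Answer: 3/65 ≈ 0.046154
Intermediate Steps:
J(U, G) = G*U
j = -3
c(R, X) = -1/(5*R) (c(R, X) = 1/(R*(-5)) = 1/(-5*R) = -1/(5*R))
c(13, 3)*j = -1/5/13*(-3) = -1/5*1/13*(-3) = -1/65*(-3) = 3/65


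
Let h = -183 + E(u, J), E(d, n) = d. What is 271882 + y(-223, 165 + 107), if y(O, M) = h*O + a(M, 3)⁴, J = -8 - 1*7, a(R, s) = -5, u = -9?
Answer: 315323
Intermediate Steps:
J = -15 (J = -8 - 7 = -15)
h = -192 (h = -183 - 9 = -192)
y(O, M) = 625 - 192*O (y(O, M) = -192*O + (-5)⁴ = -192*O + 625 = 625 - 192*O)
271882 + y(-223, 165 + 107) = 271882 + (625 - 192*(-223)) = 271882 + (625 + 42816) = 271882 + 43441 = 315323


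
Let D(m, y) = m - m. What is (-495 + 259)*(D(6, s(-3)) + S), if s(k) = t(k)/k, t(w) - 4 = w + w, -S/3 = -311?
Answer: -220188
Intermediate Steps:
S = 933 (S = -3*(-311) = 933)
t(w) = 4 + 2*w (t(w) = 4 + (w + w) = 4 + 2*w)
s(k) = (4 + 2*k)/k
D(m, y) = 0
(-495 + 259)*(D(6, s(-3)) + S) = (-495 + 259)*(0 + 933) = -236*933 = -220188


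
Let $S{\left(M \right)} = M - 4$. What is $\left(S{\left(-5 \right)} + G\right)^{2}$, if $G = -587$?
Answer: $355216$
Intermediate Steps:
$S{\left(M \right)} = -4 + M$ ($S{\left(M \right)} = M - 4 = -4 + M$)
$\left(S{\left(-5 \right)} + G\right)^{2} = \left(\left(-4 - 5\right) - 587\right)^{2} = \left(-9 - 587\right)^{2} = \left(-596\right)^{2} = 355216$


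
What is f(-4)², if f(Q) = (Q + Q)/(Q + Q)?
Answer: 1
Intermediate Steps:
f(Q) = 1 (f(Q) = (2*Q)/((2*Q)) = (2*Q)*(1/(2*Q)) = 1)
f(-4)² = 1² = 1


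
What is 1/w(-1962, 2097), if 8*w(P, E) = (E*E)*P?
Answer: -4/4313858229 ≈ -9.2724e-10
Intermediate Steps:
w(P, E) = P*E**2/8 (w(P, E) = ((E*E)*P)/8 = (E**2*P)/8 = (P*E**2)/8 = P*E**2/8)
1/w(-1962, 2097) = 1/((1/8)*(-1962)*2097**2) = 1/((1/8)*(-1962)*4397409) = 1/(-4313858229/4) = -4/4313858229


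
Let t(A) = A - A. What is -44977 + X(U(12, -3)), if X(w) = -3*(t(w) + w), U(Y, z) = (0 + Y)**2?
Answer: -45409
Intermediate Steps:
U(Y, z) = Y**2
t(A) = 0
X(w) = -3*w (X(w) = -3*(0 + w) = -3*w)
-44977 + X(U(12, -3)) = -44977 - 3*12**2 = -44977 - 3*144 = -44977 - 432 = -45409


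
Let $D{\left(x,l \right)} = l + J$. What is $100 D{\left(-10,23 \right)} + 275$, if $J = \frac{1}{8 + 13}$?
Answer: $\frac{54175}{21} \approx 2579.8$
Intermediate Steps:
$J = \frac{1}{21} \approx 0.047619$
$D{\left(x,l \right)} = \frac{1}{21} + l$ ($D{\left(x,l \right)} = l + \frac{1}{21} = \frac{1}{21} + l$)
$100 D{\left(-10,23 \right)} + 275 = 100 \left(\frac{1}{21} + 23\right) + 275 = 100 \cdot \frac{484}{21} + 275 = \frac{48400}{21} + 275 = \frac{54175}{21}$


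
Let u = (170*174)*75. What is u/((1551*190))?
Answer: 73950/9823 ≈ 7.5283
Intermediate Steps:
u = 2218500 (u = 29580*75 = 2218500)
u/((1551*190)) = 2218500/((1551*190)) = 2218500/294690 = 2218500*(1/294690) = 73950/9823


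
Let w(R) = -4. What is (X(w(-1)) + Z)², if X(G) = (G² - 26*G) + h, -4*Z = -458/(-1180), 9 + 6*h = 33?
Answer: 85504192921/5569600 ≈ 15352.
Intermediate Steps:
h = 4 (h = -3/2 + (⅙)*33 = -3/2 + 11/2 = 4)
Z = -229/2360 (Z = -(-229)/(2*(-1180)) = -(-229)*(-1)/(2*1180) = -¼*229/590 = -229/2360 ≈ -0.097034)
X(G) = 4 + G² - 26*G (X(G) = (G² - 26*G) + 4 = 4 + G² - 26*G)
(X(w(-1)) + Z)² = ((4 + (-4)² - 26*(-4)) - 229/2360)² = ((4 + 16 + 104) - 229/2360)² = (124 - 229/2360)² = (292411/2360)² = 85504192921/5569600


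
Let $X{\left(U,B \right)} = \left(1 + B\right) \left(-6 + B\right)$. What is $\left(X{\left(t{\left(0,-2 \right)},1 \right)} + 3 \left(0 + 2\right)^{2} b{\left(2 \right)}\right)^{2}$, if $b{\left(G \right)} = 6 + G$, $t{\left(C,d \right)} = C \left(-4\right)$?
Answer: $7396$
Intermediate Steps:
$t{\left(C,d \right)} = - 4 C$
$\left(X{\left(t{\left(0,-2 \right)},1 \right)} + 3 \left(0 + 2\right)^{2} b{\left(2 \right)}\right)^{2} = \left(\left(-6 + 1^{2} - 5\right) + 3 \left(0 + 2\right)^{2} \left(6 + 2\right)\right)^{2} = \left(\left(-6 + 1 - 5\right) + 3 \cdot 2^{2} \cdot 8\right)^{2} = \left(-10 + 3 \cdot 4 \cdot 8\right)^{2} = \left(-10 + 12 \cdot 8\right)^{2} = \left(-10 + 96\right)^{2} = 86^{2} = 7396$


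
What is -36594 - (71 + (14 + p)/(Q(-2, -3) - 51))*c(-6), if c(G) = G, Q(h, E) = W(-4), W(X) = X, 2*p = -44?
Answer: -1989192/55 ≈ -36167.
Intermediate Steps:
p = -22 (p = (½)*(-44) = -22)
Q(h, E) = -4
-36594 - (71 + (14 + p)/(Q(-2, -3) - 51))*c(-6) = -36594 - (71 + (14 - 22)/(-4 - 51))*(-6) = -36594 - (71 - 8/(-55))*(-6) = -36594 - (71 - 8*(-1/55))*(-6) = -36594 - (71 + 8/55)*(-6) = -36594 - 3913*(-6)/55 = -36594 - 1*(-23478/55) = -36594 + 23478/55 = -1989192/55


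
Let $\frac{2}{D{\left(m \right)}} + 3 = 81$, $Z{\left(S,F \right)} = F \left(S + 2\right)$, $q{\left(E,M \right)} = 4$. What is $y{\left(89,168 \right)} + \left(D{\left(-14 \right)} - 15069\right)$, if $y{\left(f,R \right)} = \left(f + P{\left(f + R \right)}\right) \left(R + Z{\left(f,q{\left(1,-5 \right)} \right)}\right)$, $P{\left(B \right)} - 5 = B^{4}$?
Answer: $\frac{90512537242570}{39} \approx 2.3208 \cdot 10^{12}$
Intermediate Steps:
$Z{\left(S,F \right)} = F \left(2 + S\right)$
$D{\left(m \right)} = \frac{1}{39}$ ($D{\left(m \right)} = \frac{2}{-3 + 81} = \frac{2}{78} = 2 \cdot \frac{1}{78} = \frac{1}{39}$)
$P{\left(B \right)} = 5 + B^{4}$
$y{\left(f,R \right)} = \left(5 + f + \left(R + f\right)^{4}\right) \left(8 + R + 4 f\right)$ ($y{\left(f,R \right)} = \left(f + \left(5 + \left(f + R\right)^{4}\right)\right) \left(R + 4 \left(2 + f\right)\right) = \left(f + \left(5 + \left(R + f\right)^{4}\right)\right) \left(R + \left(8 + 4 f\right)\right) = \left(5 + f + \left(R + f\right)^{4}\right) \left(8 + R + 4 f\right)$)
$y{\left(89,168 \right)} + \left(D{\left(-14 \right)} - 15069\right) = \left(168 \cdot 89 + 168 \left(5 + \left(168 + 89\right)^{4}\right) + 4 \cdot 89 \left(2 + 89\right) + 4 \left(2 + 89\right) \left(5 + \left(168 + 89\right)^{4}\right)\right) + \left(\frac{1}{39} - 15069\right) = \left(14952 + 168 \left(5 + 257^{4}\right) + 4 \cdot 89 \cdot 91 + 4 \cdot 91 \left(5 + 257^{4}\right)\right) + \left(\frac{1}{39} - 15069\right) = \left(14952 + 168 \left(5 + 4362470401\right) + 32396 + 4 \cdot 91 \left(5 + 4362470401\right)\right) - \frac{587690}{39} = \left(14952 + 168 \cdot 4362470406 + 32396 + 4 \cdot 91 \cdot 4362470406\right) - \frac{587690}{39} = \left(14952 + 732895028208 + 32396 + 1587939227784\right) - \frac{587690}{39} = 2320834303340 - \frac{587690}{39} = \frac{90512537242570}{39}$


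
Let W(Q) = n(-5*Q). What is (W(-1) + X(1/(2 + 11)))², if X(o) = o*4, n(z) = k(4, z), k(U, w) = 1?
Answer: 289/169 ≈ 1.7101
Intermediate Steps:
n(z) = 1
X(o) = 4*o
W(Q) = 1
(W(-1) + X(1/(2 + 11)))² = (1 + 4/(2 + 11))² = (1 + 4/13)² = (17/13)² = 289/169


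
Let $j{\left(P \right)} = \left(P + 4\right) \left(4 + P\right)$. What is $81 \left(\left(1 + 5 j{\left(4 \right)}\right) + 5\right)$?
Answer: $26406$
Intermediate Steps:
$j{\left(P \right)} = \left(4 + P\right)^{2}$ ($j{\left(P \right)} = \left(4 + P\right) \left(4 + P\right) = \left(4 + P\right)^{2}$)
$81 \left(\left(1 + 5 j{\left(4 \right)}\right) + 5\right) = 81 \left(\left(1 + 5 \left(4 + 4\right)^{2}\right) + 5\right) = 81 \left(\left(1 + 5 \cdot 8^{2}\right) + 5\right) = 81 \left(\left(1 + 5 \cdot 64\right) + 5\right) = 81 \left(\left(1 + 320\right) + 5\right) = 81 \left(321 + 5\right) = 81 \cdot 326 = 26406$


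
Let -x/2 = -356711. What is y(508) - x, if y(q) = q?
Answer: -712914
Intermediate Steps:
x = 713422 (x = -2*(-356711) = 713422)
y(508) - x = 508 - 1*713422 = 508 - 713422 = -712914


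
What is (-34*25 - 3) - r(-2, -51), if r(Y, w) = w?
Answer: -802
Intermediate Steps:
(-34*25 - 3) - r(-2, -51) = (-34*25 - 3) - 1*(-51) = (-850 - 3) + 51 = -853 + 51 = -802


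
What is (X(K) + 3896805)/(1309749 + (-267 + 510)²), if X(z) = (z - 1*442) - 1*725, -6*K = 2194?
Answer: 615043/216126 ≈ 2.8458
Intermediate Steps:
K = -1097/3 (K = -⅙*2194 = -1097/3 ≈ -365.67)
X(z) = -1167 + z (X(z) = (z - 442) - 725 = (-442 + z) - 725 = -1167 + z)
(X(K) + 3896805)/(1309749 + (-267 + 510)²) = ((-1167 - 1097/3) + 3896805)/(1309749 + (-267 + 510)²) = (-4598/3 + 3896805)/(1309749 + 243²) = 11685817/(3*(1309749 + 59049)) = (11685817/3)/1368798 = (11685817/3)*(1/1368798) = 615043/216126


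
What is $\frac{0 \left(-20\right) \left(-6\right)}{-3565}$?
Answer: $0$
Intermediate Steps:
$\frac{0 \left(-20\right) \left(-6\right)}{-3565} = 0 \left(-6\right) \left(- \frac{1}{3565}\right) = 0 \left(- \frac{1}{3565}\right) = 0$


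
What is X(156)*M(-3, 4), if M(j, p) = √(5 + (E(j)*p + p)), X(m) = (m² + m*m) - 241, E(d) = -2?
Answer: 48431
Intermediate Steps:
X(m) = -241 + 2*m² (X(m) = (m² + m²) - 241 = 2*m² - 241 = -241 + 2*m²)
M(j, p) = √(5 - p) (M(j, p) = √(5 + (-2*p + p)) = √(5 - p))
X(156)*M(-3, 4) = (-241 + 2*156²)*√(5 - 1*4) = (-241 + 2*24336)*√(5 - 4) = (-241 + 48672)*√1 = 48431*1 = 48431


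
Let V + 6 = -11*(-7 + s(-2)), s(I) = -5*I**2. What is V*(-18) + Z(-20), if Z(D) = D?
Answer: -5258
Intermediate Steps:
V = 291 (V = -6 - 11*(-7 - 5*(-2)**2) = -6 - 11*(-7 - 5*4) = -6 - 11*(-7 - 20) = -6 - 11*(-27) = -6 + 297 = 291)
V*(-18) + Z(-20) = 291*(-18) - 20 = -5238 - 20 = -5258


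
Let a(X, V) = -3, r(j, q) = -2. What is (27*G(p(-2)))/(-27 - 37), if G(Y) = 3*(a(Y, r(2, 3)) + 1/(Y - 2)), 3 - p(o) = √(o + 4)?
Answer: 81/16 + 81*√2/64 ≈ 6.8524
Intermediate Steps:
p(o) = 3 - √(4 + o) (p(o) = 3 - √(o + 4) = 3 - √(4 + o))
G(Y) = -9 + 3/(-2 + Y) (G(Y) = 3*(-3 + 1/(Y - 2)) = 3*(-3 + 1/(-2 + Y)) = -9 + 3/(-2 + Y))
(27*G(p(-2)))/(-27 - 37) = (27*(3*(7 - 3*(3 - √(4 - 2)))/(-2 + (3 - √(4 - 2)))))/(-27 - 37) = (27*(3*(7 - 3*(3 - √2))/(-2 + (3 - √2))))/(-64) = (27*(3*(7 + (-9 + 3*√2))/(1 - √2)))*(-1/64) = (27*(3*(-2 + 3*√2)/(1 - √2)))*(-1/64) = (81*(-2 + 3*√2)/(1 - √2))*(-1/64) = -81*(-2 + 3*√2)/(64*(1 - √2))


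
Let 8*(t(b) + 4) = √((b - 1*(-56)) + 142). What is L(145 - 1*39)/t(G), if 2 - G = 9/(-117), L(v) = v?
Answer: -352768/10711 - 43248*√13/10711 ≈ -47.493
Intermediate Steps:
G = 27/13 (G = 2 - 9/(-117) = 2 - 9*(-1)/117 = 2 - 1*(-1/13) = 2 + 1/13 = 27/13 ≈ 2.0769)
t(b) = -4 + √(198 + b)/8 (t(b) = -4 + √((b - 1*(-56)) + 142)/8 = -4 + √((b + 56) + 142)/8 = -4 + √((56 + b) + 142)/8 = -4 + √(198 + b)/8)
L(145 - 1*39)/t(G) = (145 - 1*39)/(-4 + √(198 + 27/13)/8) = (145 - 39)/(-4 + √(2601/13)/8) = 106/(-4 + (51*√13/13)/8) = 106/(-4 + 51*√13/104)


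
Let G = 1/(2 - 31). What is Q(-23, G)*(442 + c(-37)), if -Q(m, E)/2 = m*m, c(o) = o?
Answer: -428490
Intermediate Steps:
G = -1/29 (G = 1/(-29) = -1/29 ≈ -0.034483)
Q(m, E) = -2*m² (Q(m, E) = -2*m*m = -2*m²)
Q(-23, G)*(442 + c(-37)) = (-2*(-23)²)*(442 - 37) = -2*529*405 = -1058*405 = -428490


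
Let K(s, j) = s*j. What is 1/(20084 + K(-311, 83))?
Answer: -1/5729 ≈ -0.00017455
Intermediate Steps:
K(s, j) = j*s
1/(20084 + K(-311, 83)) = 1/(20084 + 83*(-311)) = 1/(20084 - 25813) = 1/(-5729) = -1/5729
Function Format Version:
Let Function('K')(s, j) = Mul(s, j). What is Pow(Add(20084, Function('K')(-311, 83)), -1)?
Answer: Rational(-1, 5729) ≈ -0.00017455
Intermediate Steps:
Function('K')(s, j) = Mul(j, s)
Pow(Add(20084, Function('K')(-311, 83)), -1) = Pow(Add(20084, Mul(83, -311)), -1) = Pow(Add(20084, -25813), -1) = Pow(-5729, -1) = Rational(-1, 5729)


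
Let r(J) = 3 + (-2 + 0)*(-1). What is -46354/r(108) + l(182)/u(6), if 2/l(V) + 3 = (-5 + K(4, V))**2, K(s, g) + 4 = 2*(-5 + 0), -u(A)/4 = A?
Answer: -199136789/21480 ≈ -9270.8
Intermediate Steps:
u(A) = -4*A
r(J) = 5 (r(J) = 3 - 2*(-1) = 3 + 2 = 5)
K(s, g) = -14 (K(s, g) = -4 + 2*(-5 + 0) = -4 + 2*(-5) = -4 - 10 = -14)
l(V) = 1/179 (l(V) = 2/(-3 + (-5 - 14)**2) = 2/(-3 + (-19)**2) = 2/(-3 + 361) = 2/358 = 2*(1/358) = 1/179)
-46354/r(108) + l(182)/u(6) = -46354/5 + 1/(179*((-4*6))) = -46354*1/5 + (1/179)/(-24) = -46354/5 + (1/179)*(-1/24) = -46354/5 - 1/4296 = -199136789/21480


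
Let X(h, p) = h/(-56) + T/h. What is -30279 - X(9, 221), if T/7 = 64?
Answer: -15285623/504 ≈ -30329.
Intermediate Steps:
T = 448 (T = 7*64 = 448)
X(h, p) = 448/h - h/56 (X(h, p) = h/(-56) + 448/h = h*(-1/56) + 448/h = -h/56 + 448/h = 448/h - h/56)
-30279 - X(9, 221) = -30279 - (448/9 - 1/56*9) = -30279 - (448*(⅑) - 9/56) = -30279 - (448/9 - 9/56) = -30279 - 1*25007/504 = -30279 - 25007/504 = -15285623/504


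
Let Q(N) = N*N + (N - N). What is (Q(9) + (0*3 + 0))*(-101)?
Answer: -8181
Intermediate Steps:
Q(N) = N² (Q(N) = N² + 0 = N²)
(Q(9) + (0*3 + 0))*(-101) = (9² + (0*3 + 0))*(-101) = (81 + (0 + 0))*(-101) = (81 + 0)*(-101) = 81*(-101) = -8181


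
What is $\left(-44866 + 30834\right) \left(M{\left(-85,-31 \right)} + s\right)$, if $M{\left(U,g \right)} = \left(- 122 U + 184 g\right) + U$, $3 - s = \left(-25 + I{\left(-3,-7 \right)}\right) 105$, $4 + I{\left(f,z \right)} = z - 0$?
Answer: $-117363648$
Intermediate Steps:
$I{\left(f,z \right)} = -4 + z$ ($I{\left(f,z \right)} = -4 + \left(z - 0\right) = -4 + \left(z + 0\right) = -4 + z$)
$s = 3783$ ($s = 3 - \left(-25 - 11\right) 105 = 3 - \left(-36\right) 105 = 3 - -3780 = 3 + 3780 = 3783$)
$M{\left(U,g \right)} = - 121 U + 184 g$
$\left(-44866 + 30834\right) \left(M{\left(-85,-31 \right)} + s\right) = \left(-44866 + 30834\right) \left(\left(\left(-121\right) \left(-85\right) + 184 \left(-31\right)\right) + 3783\right) = - 14032 \left(\left(10285 - 5704\right) + 3783\right) = - 14032 \left(4581 + 3783\right) = \left(-14032\right) 8364 = -117363648$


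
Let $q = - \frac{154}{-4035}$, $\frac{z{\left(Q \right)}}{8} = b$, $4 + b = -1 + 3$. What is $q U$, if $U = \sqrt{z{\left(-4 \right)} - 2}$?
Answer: $\frac{154 i \sqrt{2}}{1345} \approx 0.16192 i$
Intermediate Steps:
$b = -2$ ($b = -4 + \left(-1 + 3\right) = -4 + 2 = -2$)
$z{\left(Q \right)} = -16$ ($z{\left(Q \right)} = 8 \left(-2\right) = -16$)
$q = \frac{154}{4035}$ ($q = \left(-154\right) \left(- \frac{1}{4035}\right) = \frac{154}{4035} \approx 0.038166$)
$U = 3 i \sqrt{2}$ ($U = \sqrt{-16 - 2} = \sqrt{-18} = 3 i \sqrt{2} \approx 4.2426 i$)
$q U = \frac{154 \cdot 3 i \sqrt{2}}{4035} = \frac{154 i \sqrt{2}}{1345}$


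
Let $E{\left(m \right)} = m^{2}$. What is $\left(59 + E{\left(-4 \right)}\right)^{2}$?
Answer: $5625$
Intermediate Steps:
$\left(59 + E{\left(-4 \right)}\right)^{2} = \left(59 + \left(-4\right)^{2}\right)^{2} = \left(59 + 16\right)^{2} = 75^{2} = 5625$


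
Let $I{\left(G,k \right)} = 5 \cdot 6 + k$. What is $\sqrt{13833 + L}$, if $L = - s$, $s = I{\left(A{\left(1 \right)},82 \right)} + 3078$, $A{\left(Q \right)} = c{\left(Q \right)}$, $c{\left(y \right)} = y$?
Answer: $\sqrt{10643} \approx 103.16$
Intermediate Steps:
$A{\left(Q \right)} = Q$
$I{\left(G,k \right)} = 30 + k$
$s = 3190$ ($s = \left(30 + 82\right) + 3078 = 112 + 3078 = 3190$)
$L = -3190$ ($L = \left(-1\right) 3190 = -3190$)
$\sqrt{13833 + L} = \sqrt{13833 - 3190} = \sqrt{10643}$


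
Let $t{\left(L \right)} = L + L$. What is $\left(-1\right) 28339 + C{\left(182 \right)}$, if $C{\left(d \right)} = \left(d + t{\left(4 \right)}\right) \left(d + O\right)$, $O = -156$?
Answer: $-23399$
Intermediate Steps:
$t{\left(L \right)} = 2 L$
$C{\left(d \right)} = \left(-156 + d\right) \left(8 + d\right)$ ($C{\left(d \right)} = \left(d + 2 \cdot 4\right) \left(d - 156\right) = \left(d + 8\right) \left(-156 + d\right) = \left(8 + d\right) \left(-156 + d\right) = \left(-156 + d\right) \left(8 + d\right)$)
$\left(-1\right) 28339 + C{\left(182 \right)} = \left(-1\right) 28339 - \left(28184 - 33124\right) = -28339 - -4940 = -28339 + 4940 = -23399$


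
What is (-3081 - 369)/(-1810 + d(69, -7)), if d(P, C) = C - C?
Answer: 345/181 ≈ 1.9061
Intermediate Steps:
d(P, C) = 0
(-3081 - 369)/(-1810 + d(69, -7)) = (-3081 - 369)/(-1810 + 0) = -3450/(-1810) = -3450*(-1/1810) = 345/181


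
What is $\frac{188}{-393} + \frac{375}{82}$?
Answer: $\frac{131959}{32226} \approx 4.0948$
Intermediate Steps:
$\frac{188}{-393} + \frac{375}{82} = 188 \left(- \frac{1}{393}\right) + 375 \cdot \frac{1}{82} = - \frac{188}{393} + \frac{375}{82} = \frac{131959}{32226}$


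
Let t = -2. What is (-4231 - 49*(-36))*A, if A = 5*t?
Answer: 24670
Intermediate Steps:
A = -10 (A = 5*(-2) = -10)
(-4231 - 49*(-36))*A = (-4231 - 49*(-36))*(-10) = (-4231 + 1764)*(-10) = -2467*(-10) = 24670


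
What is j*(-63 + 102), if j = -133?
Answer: -5187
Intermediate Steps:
j*(-63 + 102) = -133*(-63 + 102) = -133*39 = -5187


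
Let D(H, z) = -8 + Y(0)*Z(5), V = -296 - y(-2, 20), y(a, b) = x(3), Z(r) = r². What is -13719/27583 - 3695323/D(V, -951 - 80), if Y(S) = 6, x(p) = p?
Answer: -101930042407/3916786 ≈ -26024.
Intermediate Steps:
y(a, b) = 3
V = -299 (V = -296 - 1*3 = -296 - 3 = -299)
D(H, z) = 142 (D(H, z) = -8 + 6*5² = -8 + 6*25 = -8 + 150 = 142)
-13719/27583 - 3695323/D(V, -951 - 80) = -13719/27583 - 3695323/142 = -101930042407/3916786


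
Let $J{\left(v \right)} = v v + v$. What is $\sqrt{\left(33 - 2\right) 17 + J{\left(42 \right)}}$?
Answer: $\sqrt{2333} \approx 48.301$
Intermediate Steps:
$J{\left(v \right)} = v + v^{2}$ ($J{\left(v \right)} = v^{2} + v = v + v^{2}$)
$\sqrt{\left(33 - 2\right) 17 + J{\left(42 \right)}} = \sqrt{\left(33 - 2\right) 17 + 42 \left(1 + 42\right)} = \sqrt{31 \cdot 17 + 42 \cdot 43} = \sqrt{527 + 1806} = \sqrt{2333}$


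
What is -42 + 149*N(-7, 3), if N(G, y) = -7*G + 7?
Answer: 8302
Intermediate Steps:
N(G, y) = 7 - 7*G
-42 + 149*N(-7, 3) = -42 + 149*(7 - 7*(-7)) = -42 + 149*(7 + 49) = -42 + 149*56 = -42 + 8344 = 8302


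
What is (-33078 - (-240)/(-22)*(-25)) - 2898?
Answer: -392736/11 ≈ -35703.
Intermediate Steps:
(-33078 - (-240)/(-22)*(-25)) - 2898 = (-33078 - (-240)*(-1)/22*(-25)) - 2898 = (-33078 - 24*5/11*(-25)) - 2898 = (-33078 - 120/11*(-25)) - 2898 = (-33078 + 3000/11) - 2898 = -360858/11 - 2898 = -392736/11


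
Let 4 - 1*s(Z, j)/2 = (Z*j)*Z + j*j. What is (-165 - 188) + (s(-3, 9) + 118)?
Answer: -551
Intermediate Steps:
s(Z, j) = 8 - 2*j**2 - 2*j*Z**2 (s(Z, j) = 8 - 2*((Z*j)*Z + j*j) = 8 - 2*(j*Z**2 + j**2) = 8 - 2*(j**2 + j*Z**2) = 8 + (-2*j**2 - 2*j*Z**2) = 8 - 2*j**2 - 2*j*Z**2)
(-165 - 188) + (s(-3, 9) + 118) = (-165 - 188) + ((8 - 2*9**2 - 2*9*(-3)**2) + 118) = -353 + ((8 - 2*81 - 2*9*9) + 118) = -353 + ((8 - 162 - 162) + 118) = -353 + (-316 + 118) = -353 - 198 = -551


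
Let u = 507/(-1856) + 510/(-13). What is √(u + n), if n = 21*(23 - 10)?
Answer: 9*√26221481/3016 ≈ 15.281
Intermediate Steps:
u = -953151/24128 (u = 507*(-1/1856) + 510*(-1/13) = -507/1856 - 510/13 = -953151/24128 ≈ -39.504)
n = 273 (n = 21*13 = 273)
√(u + n) = √(-953151/24128 + 273) = √(5633793/24128) = 9*√26221481/3016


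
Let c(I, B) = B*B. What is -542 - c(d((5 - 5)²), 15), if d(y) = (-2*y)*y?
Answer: -767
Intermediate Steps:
d(y) = -2*y²
c(I, B) = B²
-542 - c(d((5 - 5)²), 15) = -542 - 1*15² = -542 - 1*225 = -542 - 225 = -767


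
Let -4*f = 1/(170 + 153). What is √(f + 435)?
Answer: √181532137/646 ≈ 20.857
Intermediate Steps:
f = -1/1292 (f = -1/(4*(170 + 153)) = -¼/323 = -¼*1/323 = -1/1292 ≈ -0.00077399)
√(f + 435) = √(-1/1292 + 435) = √(562019/1292) = √181532137/646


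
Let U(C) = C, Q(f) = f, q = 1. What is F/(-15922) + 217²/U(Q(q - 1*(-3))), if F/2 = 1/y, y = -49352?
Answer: 4625214276803/392891272 ≈ 11772.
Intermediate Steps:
F = -1/24676 (F = 2/(-49352) = 2*(-1/49352) = -1/24676 ≈ -4.0525e-5)
F/(-15922) + 217²/U(Q(q - 1*(-3))) = -1/24676/(-15922) + 217²/(1 - 1*(-3)) = -1/24676*(-1/15922) + 47089/(1 + 3) = 1/392891272 + 47089/4 = 4625214276803/392891272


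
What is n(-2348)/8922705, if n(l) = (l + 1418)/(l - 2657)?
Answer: 62/2977209235 ≈ 2.0825e-8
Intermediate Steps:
n(l) = (1418 + l)/(-2657 + l)
n(-2348)/8922705 = ((1418 - 2348)/(-2657 - 2348))/8922705 = (-930/(-5005))*(1/8922705) = -1/5005*(-930)*(1/8922705) = (186/1001)*(1/8922705) = 62/2977209235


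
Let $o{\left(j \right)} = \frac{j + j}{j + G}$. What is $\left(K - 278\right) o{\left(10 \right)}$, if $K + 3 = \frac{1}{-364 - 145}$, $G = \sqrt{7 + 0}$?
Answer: $- \frac{28606000}{47337} + \frac{2860600 \sqrt{7}}{47337} \approx -444.42$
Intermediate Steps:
$G = \sqrt{7} \approx 2.6458$
$K = - \frac{1528}{509}$ ($K = -3 + \frac{1}{-364 - 145} = -3 + \frac{1}{-509} = -3 - \frac{1}{509} = - \frac{1528}{509} \approx -3.002$)
$o{\left(j \right)} = \frac{2 j}{j + \sqrt{7}}$ ($o{\left(j \right)} = \frac{j + j}{j + \sqrt{7}} = \frac{2 j}{j + \sqrt{7}}$)
$\left(K - 278\right) o{\left(10 \right)} = \left(- \frac{1528}{509} - 278\right) 2 \cdot 10 \frac{1}{10 + \sqrt{7}} = - \frac{143030 \frac{20}{10 + \sqrt{7}}}{509} = - \frac{2860600}{509 \left(10 + \sqrt{7}\right)}$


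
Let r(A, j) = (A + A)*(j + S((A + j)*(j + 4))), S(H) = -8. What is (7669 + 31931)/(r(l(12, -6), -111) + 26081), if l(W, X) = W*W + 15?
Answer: -39600/11761 ≈ -3.3671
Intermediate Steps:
l(W, X) = 15 + W² (l(W, X) = W² + 15 = 15 + W²)
r(A, j) = 2*A*(-8 + j) (r(A, j) = (A + A)*(j - 8) = (2*A)*(-8 + j) = 2*A*(-8 + j))
(7669 + 31931)/(r(l(12, -6), -111) + 26081) = (7669 + 31931)/(2*(15 + 12²)*(-8 - 111) + 26081) = 39600/(2*(15 + 144)*(-119) + 26081) = 39600/(2*159*(-119) + 26081) = 39600/(-37842 + 26081) = 39600/(-11761) = 39600*(-1/11761) = -39600/11761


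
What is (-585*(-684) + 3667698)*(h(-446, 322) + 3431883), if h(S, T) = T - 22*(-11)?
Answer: 13962638339586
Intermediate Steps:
h(S, T) = 242 + T (h(S, T) = T + 242 = 242 + T)
(-585*(-684) + 3667698)*(h(-446, 322) + 3431883) = (-585*(-684) + 3667698)*((242 + 322) + 3431883) = (400140 + 3667698)*(564 + 3431883) = 4067838*3432447 = 13962638339586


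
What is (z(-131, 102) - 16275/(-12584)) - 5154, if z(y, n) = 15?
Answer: -64652901/12584 ≈ -5137.7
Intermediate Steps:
(z(-131, 102) - 16275/(-12584)) - 5154 = (15 - 16275/(-12584)) - 5154 = (15 - 16275*(-1/12584)) - 5154 = (15 + 16275/12584) - 5154 = 205035/12584 - 5154 = -64652901/12584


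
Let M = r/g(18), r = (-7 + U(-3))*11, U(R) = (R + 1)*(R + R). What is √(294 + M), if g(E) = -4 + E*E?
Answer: √18827/8 ≈ 17.151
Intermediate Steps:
g(E) = -4 + E²
U(R) = 2*R*(1 + R) (U(R) = (1 + R)*(2*R) = 2*R*(1 + R))
r = 55 (r = (-7 + 2*(-3)*(1 - 3))*11 = (-7 + 2*(-3)*(-2))*11 = (-7 + 12)*11 = 5*11 = 55)
M = 11/64 (M = 55/(-4 + 18²) = 55/(-4 + 324) = 55/320 = 55*(1/320) = 11/64 ≈ 0.17188)
√(294 + M) = √(294 + 11/64) = √(18827/64) = √18827/8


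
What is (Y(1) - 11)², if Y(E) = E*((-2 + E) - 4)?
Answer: 256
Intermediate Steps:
Y(E) = E*(-6 + E)
(Y(1) - 11)² = (1*(-6 + 1) - 11)² = (1*(-5) - 11)² = (-5 - 11)² = (-16)² = 256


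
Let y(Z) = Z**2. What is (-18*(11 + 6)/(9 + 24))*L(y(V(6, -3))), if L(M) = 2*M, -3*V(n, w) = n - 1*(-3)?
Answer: -1836/11 ≈ -166.91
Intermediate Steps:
V(n, w) = -1 - n/3 (V(n, w) = -(n - 1*(-3))/3 = -(n + 3)/3 = -(3 + n)/3 = -1 - n/3)
(-18*(11 + 6)/(9 + 24))*L(y(V(6, -3))) = (-18*(11 + 6)/(9 + 24))*(2*(-1 - 1/3*6)**2) = (-306/33)*(2*(-1 - 2)**2) = (-306/33)*(2*(-3)**2) = (-18*17/33)*(2*9) = -102/11*18 = -1836/11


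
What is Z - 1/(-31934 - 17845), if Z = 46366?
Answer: 2308053115/49779 ≈ 46366.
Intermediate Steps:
Z - 1/(-31934 - 17845) = 46366 - 1/(-31934 - 17845) = 46366 - 1/(-49779) = 46366 - 1*(-1/49779) = 46366 + 1/49779 = 2308053115/49779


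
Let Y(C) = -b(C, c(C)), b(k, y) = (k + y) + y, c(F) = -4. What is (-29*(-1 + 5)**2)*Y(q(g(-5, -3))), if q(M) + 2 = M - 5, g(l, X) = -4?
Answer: -8816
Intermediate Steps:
q(M) = -7 + M (q(M) = -2 + (M - 5) = -2 + (-5 + M) = -7 + M)
b(k, y) = k + 2*y
Y(C) = 8 - C (Y(C) = -(C + 2*(-4)) = -(C - 8) = -(-8 + C) = 8 - C)
(-29*(-1 + 5)**2)*Y(q(g(-5, -3))) = (-29*(-1 + 5)**2)*(8 - (-7 - 4)) = (-29*4**2)*(8 - 1*(-11)) = (-29*16)*(8 + 11) = -464*19 = -8816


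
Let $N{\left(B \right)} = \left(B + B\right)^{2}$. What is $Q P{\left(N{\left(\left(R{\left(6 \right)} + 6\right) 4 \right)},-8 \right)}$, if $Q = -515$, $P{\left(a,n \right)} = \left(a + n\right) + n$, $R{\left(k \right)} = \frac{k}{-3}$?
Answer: $-519120$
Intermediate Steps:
$R{\left(k \right)} = - \frac{k}{3}$ ($R{\left(k \right)} = k \left(- \frac{1}{3}\right) = - \frac{k}{3}$)
$N{\left(B \right)} = 4 B^{2}$ ($N{\left(B \right)} = \left(2 B\right)^{2} = 4 B^{2}$)
$P{\left(a,n \right)} = a + 2 n$
$Q P{\left(N{\left(\left(R{\left(6 \right)} + 6\right) 4 \right)},-8 \right)} = - 515 \left(4 \left(\left(\left(- \frac{1}{3}\right) 6 + 6\right) 4\right)^{2} + 2 \left(-8\right)\right) = - 515 \left(4 \left(\left(-2 + 6\right) 4\right)^{2} - 16\right) = - 515 \left(4 \left(4 \cdot 4\right)^{2} - 16\right) = - 515 \left(4 \cdot 16^{2} - 16\right) = - 515 \left(4 \cdot 256 - 16\right) = - 515 \left(1024 - 16\right) = \left(-515\right) 1008 = -519120$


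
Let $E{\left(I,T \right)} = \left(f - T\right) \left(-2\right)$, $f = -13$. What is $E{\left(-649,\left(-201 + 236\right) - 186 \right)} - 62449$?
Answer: $-62725$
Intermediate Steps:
$E{\left(I,T \right)} = 26 + 2 T$ ($E{\left(I,T \right)} = \left(-13 - T\right) \left(-2\right) = 26 + 2 T$)
$E{\left(-649,\left(-201 + 236\right) - 186 \right)} - 62449 = \left(26 + 2 \left(\left(-201 + 236\right) - 186\right)\right) - 62449 = \left(26 + 2 \left(35 - 186\right)\right) - 62449 = \left(26 + 2 \left(-151\right)\right) - 62449 = \left(26 - 302\right) - 62449 = -276 - 62449 = -62725$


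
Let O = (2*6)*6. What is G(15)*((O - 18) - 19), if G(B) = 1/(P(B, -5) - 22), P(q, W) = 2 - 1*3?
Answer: -35/23 ≈ -1.5217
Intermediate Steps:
P(q, W) = -1 (P(q, W) = 2 - 3 = -1)
O = 72 (O = 12*6 = 72)
G(B) = -1/23 (G(B) = 1/(-1 - 22) = 1/(-23) = -1/23)
G(15)*((O - 18) - 19) = -((72 - 18) - 19)/23 = -(54 - 19)/23 = -1/23*35 = -35/23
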